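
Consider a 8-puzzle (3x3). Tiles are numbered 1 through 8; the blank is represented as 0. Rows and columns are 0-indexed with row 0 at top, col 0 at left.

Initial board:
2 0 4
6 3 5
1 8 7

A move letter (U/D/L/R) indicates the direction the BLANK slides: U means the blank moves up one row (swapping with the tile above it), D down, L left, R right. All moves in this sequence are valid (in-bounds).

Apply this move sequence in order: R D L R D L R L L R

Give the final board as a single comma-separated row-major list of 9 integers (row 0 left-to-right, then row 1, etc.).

After move 1 (R):
2 4 0
6 3 5
1 8 7

After move 2 (D):
2 4 5
6 3 0
1 8 7

After move 3 (L):
2 4 5
6 0 3
1 8 7

After move 4 (R):
2 4 5
6 3 0
1 8 7

After move 5 (D):
2 4 5
6 3 7
1 8 0

After move 6 (L):
2 4 5
6 3 7
1 0 8

After move 7 (R):
2 4 5
6 3 7
1 8 0

After move 8 (L):
2 4 5
6 3 7
1 0 8

After move 9 (L):
2 4 5
6 3 7
0 1 8

After move 10 (R):
2 4 5
6 3 7
1 0 8

Answer: 2, 4, 5, 6, 3, 7, 1, 0, 8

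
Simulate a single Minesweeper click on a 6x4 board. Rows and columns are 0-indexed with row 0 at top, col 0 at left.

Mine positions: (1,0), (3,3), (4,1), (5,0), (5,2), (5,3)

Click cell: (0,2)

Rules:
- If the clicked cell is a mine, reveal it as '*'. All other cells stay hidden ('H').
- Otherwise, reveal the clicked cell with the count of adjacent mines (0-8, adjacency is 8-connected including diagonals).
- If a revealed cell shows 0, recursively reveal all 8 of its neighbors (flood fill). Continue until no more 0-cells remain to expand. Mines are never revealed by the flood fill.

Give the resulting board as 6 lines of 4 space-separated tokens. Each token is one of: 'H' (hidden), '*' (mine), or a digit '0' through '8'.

H 1 0 0
H 1 0 0
H 1 1 1
H H H H
H H H H
H H H H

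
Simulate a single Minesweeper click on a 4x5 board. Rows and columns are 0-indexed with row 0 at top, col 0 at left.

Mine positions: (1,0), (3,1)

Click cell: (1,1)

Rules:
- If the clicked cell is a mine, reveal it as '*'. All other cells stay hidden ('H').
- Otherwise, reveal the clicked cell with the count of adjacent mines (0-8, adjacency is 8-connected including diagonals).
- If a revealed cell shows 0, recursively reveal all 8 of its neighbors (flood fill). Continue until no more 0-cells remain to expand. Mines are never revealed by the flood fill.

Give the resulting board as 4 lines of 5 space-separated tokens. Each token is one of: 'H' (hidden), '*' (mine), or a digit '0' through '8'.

H H H H H
H 1 H H H
H H H H H
H H H H H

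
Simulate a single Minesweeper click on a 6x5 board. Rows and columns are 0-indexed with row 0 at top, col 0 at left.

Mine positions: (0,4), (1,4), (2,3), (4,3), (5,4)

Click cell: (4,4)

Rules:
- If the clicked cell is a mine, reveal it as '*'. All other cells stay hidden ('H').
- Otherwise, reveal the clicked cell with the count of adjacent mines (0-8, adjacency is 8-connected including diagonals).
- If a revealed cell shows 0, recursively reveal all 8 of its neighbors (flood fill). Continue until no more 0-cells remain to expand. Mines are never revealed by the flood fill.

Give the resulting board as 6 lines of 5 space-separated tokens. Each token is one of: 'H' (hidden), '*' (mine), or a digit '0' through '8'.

H H H H H
H H H H H
H H H H H
H H H H H
H H H H 2
H H H H H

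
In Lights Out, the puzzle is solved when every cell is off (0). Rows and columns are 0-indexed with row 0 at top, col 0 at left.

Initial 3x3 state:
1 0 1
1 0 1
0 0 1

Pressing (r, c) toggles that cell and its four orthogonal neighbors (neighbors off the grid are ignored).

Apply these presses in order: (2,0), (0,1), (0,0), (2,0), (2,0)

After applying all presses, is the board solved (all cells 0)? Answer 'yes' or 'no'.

After press 1 at (2,0):
1 0 1
0 0 1
1 1 1

After press 2 at (0,1):
0 1 0
0 1 1
1 1 1

After press 3 at (0,0):
1 0 0
1 1 1
1 1 1

After press 4 at (2,0):
1 0 0
0 1 1
0 0 1

After press 5 at (2,0):
1 0 0
1 1 1
1 1 1

Lights still on: 7

Answer: no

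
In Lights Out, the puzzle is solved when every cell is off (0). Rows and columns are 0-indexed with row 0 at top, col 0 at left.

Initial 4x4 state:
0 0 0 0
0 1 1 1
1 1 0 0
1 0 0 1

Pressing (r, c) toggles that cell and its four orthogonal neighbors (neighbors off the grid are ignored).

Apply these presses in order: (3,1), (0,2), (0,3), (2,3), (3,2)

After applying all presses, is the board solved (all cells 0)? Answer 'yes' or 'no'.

After press 1 at (3,1):
0 0 0 0
0 1 1 1
1 0 0 0
0 1 1 1

After press 2 at (0,2):
0 1 1 1
0 1 0 1
1 0 0 0
0 1 1 1

After press 3 at (0,3):
0 1 0 0
0 1 0 0
1 0 0 0
0 1 1 1

After press 4 at (2,3):
0 1 0 0
0 1 0 1
1 0 1 1
0 1 1 0

After press 5 at (3,2):
0 1 0 0
0 1 0 1
1 0 0 1
0 0 0 1

Lights still on: 6

Answer: no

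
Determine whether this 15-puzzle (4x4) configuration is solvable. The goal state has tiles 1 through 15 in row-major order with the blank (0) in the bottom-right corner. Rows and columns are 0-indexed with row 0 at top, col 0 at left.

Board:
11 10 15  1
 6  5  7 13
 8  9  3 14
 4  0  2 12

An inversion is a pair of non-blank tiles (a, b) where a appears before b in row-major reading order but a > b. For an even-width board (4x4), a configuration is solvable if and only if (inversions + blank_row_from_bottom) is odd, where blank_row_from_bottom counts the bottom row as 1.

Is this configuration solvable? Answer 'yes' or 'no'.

Answer: yes

Derivation:
Inversions: 58
Blank is in row 3 (0-indexed from top), which is row 1 counting from the bottom (bottom = 1).
58 + 1 = 59, which is odd, so the puzzle is solvable.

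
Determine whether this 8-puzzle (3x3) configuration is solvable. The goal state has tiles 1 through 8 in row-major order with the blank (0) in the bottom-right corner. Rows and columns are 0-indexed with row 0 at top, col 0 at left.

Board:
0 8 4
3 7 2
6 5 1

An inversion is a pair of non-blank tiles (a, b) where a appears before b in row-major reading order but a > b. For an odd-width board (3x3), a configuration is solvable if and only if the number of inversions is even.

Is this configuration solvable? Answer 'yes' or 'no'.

Answer: yes

Derivation:
Inversions (pairs i<j in row-major order where tile[i] > tile[j] > 0): 20
20 is even, so the puzzle is solvable.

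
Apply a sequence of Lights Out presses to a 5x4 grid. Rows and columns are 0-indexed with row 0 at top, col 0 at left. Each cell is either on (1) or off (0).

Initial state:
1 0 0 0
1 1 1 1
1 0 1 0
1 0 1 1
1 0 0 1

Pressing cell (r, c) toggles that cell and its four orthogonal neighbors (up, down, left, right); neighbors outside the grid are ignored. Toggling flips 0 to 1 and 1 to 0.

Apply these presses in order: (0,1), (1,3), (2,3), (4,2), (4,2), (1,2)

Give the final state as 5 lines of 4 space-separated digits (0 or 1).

After press 1 at (0,1):
0 1 1 0
1 0 1 1
1 0 1 0
1 0 1 1
1 0 0 1

After press 2 at (1,3):
0 1 1 1
1 0 0 0
1 0 1 1
1 0 1 1
1 0 0 1

After press 3 at (2,3):
0 1 1 1
1 0 0 1
1 0 0 0
1 0 1 0
1 0 0 1

After press 4 at (4,2):
0 1 1 1
1 0 0 1
1 0 0 0
1 0 0 0
1 1 1 0

After press 5 at (4,2):
0 1 1 1
1 0 0 1
1 0 0 0
1 0 1 0
1 0 0 1

After press 6 at (1,2):
0 1 0 1
1 1 1 0
1 0 1 0
1 0 1 0
1 0 0 1

Answer: 0 1 0 1
1 1 1 0
1 0 1 0
1 0 1 0
1 0 0 1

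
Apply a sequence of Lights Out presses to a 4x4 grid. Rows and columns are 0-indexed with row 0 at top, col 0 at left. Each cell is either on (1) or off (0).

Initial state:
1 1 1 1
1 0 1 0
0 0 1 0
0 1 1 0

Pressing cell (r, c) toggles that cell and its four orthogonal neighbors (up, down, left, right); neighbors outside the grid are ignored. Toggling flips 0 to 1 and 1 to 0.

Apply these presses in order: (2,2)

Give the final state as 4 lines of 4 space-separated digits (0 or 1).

After press 1 at (2,2):
1 1 1 1
1 0 0 0
0 1 0 1
0 1 0 0

Answer: 1 1 1 1
1 0 0 0
0 1 0 1
0 1 0 0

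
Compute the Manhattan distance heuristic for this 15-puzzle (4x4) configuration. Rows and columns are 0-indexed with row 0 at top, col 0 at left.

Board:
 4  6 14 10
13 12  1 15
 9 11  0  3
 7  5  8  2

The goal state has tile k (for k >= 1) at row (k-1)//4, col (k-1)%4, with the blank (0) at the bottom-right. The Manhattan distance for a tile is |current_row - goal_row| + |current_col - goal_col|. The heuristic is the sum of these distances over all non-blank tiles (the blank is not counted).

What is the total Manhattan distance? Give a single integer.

Tile 4: at (0,0), goal (0,3), distance |0-0|+|0-3| = 3
Tile 6: at (0,1), goal (1,1), distance |0-1|+|1-1| = 1
Tile 14: at (0,2), goal (3,1), distance |0-3|+|2-1| = 4
Tile 10: at (0,3), goal (2,1), distance |0-2|+|3-1| = 4
Tile 13: at (1,0), goal (3,0), distance |1-3|+|0-0| = 2
Tile 12: at (1,1), goal (2,3), distance |1-2|+|1-3| = 3
Tile 1: at (1,2), goal (0,0), distance |1-0|+|2-0| = 3
Tile 15: at (1,3), goal (3,2), distance |1-3|+|3-2| = 3
Tile 9: at (2,0), goal (2,0), distance |2-2|+|0-0| = 0
Tile 11: at (2,1), goal (2,2), distance |2-2|+|1-2| = 1
Tile 3: at (2,3), goal (0,2), distance |2-0|+|3-2| = 3
Tile 7: at (3,0), goal (1,2), distance |3-1|+|0-2| = 4
Tile 5: at (3,1), goal (1,0), distance |3-1|+|1-0| = 3
Tile 8: at (3,2), goal (1,3), distance |3-1|+|2-3| = 3
Tile 2: at (3,3), goal (0,1), distance |3-0|+|3-1| = 5
Sum: 3 + 1 + 4 + 4 + 2 + 3 + 3 + 3 + 0 + 1 + 3 + 4 + 3 + 3 + 5 = 42

Answer: 42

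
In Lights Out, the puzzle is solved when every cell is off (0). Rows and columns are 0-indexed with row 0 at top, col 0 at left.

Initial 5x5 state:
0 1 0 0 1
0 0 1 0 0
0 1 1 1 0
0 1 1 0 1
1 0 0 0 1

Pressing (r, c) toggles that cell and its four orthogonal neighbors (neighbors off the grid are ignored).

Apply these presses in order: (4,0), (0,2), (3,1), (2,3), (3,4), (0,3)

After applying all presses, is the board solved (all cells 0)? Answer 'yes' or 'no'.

After press 1 at (4,0):
0 1 0 0 1
0 0 1 0 0
0 1 1 1 0
1 1 1 0 1
0 1 0 0 1

After press 2 at (0,2):
0 0 1 1 1
0 0 0 0 0
0 1 1 1 0
1 1 1 0 1
0 1 0 0 1

After press 3 at (3,1):
0 0 1 1 1
0 0 0 0 0
0 0 1 1 0
0 0 0 0 1
0 0 0 0 1

After press 4 at (2,3):
0 0 1 1 1
0 0 0 1 0
0 0 0 0 1
0 0 0 1 1
0 0 0 0 1

After press 5 at (3,4):
0 0 1 1 1
0 0 0 1 0
0 0 0 0 0
0 0 0 0 0
0 0 0 0 0

After press 6 at (0,3):
0 0 0 0 0
0 0 0 0 0
0 0 0 0 0
0 0 0 0 0
0 0 0 0 0

Lights still on: 0

Answer: yes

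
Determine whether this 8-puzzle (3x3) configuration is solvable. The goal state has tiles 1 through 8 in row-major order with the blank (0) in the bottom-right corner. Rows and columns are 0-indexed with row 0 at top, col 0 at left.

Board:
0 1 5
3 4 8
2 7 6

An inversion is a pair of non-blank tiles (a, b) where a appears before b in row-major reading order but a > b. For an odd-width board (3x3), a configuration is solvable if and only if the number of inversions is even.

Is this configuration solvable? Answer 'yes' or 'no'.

Answer: no

Derivation:
Inversions (pairs i<j in row-major order where tile[i] > tile[j] > 0): 9
9 is odd, so the puzzle is not solvable.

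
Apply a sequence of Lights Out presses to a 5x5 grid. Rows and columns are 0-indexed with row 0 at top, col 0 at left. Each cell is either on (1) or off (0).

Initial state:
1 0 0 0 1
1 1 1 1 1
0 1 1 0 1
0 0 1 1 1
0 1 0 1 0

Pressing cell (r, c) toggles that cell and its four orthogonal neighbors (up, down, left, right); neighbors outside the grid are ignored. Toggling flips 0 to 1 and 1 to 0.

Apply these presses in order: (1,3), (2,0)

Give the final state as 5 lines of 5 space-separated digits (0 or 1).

Answer: 1 0 0 1 1
0 1 0 0 0
1 0 1 1 1
1 0 1 1 1
0 1 0 1 0

Derivation:
After press 1 at (1,3):
1 0 0 1 1
1 1 0 0 0
0 1 1 1 1
0 0 1 1 1
0 1 0 1 0

After press 2 at (2,0):
1 0 0 1 1
0 1 0 0 0
1 0 1 1 1
1 0 1 1 1
0 1 0 1 0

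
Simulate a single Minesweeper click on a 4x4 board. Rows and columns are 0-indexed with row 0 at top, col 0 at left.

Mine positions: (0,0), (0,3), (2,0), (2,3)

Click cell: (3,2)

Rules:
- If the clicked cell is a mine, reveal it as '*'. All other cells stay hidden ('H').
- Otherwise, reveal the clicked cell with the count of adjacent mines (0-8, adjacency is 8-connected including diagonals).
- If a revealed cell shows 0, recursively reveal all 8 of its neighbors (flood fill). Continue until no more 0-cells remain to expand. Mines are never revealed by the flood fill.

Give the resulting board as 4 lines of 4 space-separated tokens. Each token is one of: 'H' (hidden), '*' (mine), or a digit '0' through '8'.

H H H H
H H H H
H H H H
H H 1 H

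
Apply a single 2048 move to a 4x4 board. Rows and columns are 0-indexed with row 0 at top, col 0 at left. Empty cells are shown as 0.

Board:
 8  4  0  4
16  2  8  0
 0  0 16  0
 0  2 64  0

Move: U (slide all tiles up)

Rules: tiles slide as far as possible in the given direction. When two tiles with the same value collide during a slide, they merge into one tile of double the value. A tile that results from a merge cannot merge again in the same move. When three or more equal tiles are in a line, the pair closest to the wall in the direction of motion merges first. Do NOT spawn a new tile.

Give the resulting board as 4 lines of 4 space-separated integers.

Slide up:
col 0: [8, 16, 0, 0] -> [8, 16, 0, 0]
col 1: [4, 2, 0, 2] -> [4, 4, 0, 0]
col 2: [0, 8, 16, 64] -> [8, 16, 64, 0]
col 3: [4, 0, 0, 0] -> [4, 0, 0, 0]

Answer:  8  4  8  4
16  4 16  0
 0  0 64  0
 0  0  0  0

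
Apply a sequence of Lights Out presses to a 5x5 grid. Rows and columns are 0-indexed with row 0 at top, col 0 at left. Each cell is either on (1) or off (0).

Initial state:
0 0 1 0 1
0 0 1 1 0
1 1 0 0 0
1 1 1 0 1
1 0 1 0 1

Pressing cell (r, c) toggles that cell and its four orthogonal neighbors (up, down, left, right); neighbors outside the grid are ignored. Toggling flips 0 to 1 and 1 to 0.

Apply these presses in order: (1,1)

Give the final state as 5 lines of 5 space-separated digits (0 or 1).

Answer: 0 1 1 0 1
1 1 0 1 0
1 0 0 0 0
1 1 1 0 1
1 0 1 0 1

Derivation:
After press 1 at (1,1):
0 1 1 0 1
1 1 0 1 0
1 0 0 0 0
1 1 1 0 1
1 0 1 0 1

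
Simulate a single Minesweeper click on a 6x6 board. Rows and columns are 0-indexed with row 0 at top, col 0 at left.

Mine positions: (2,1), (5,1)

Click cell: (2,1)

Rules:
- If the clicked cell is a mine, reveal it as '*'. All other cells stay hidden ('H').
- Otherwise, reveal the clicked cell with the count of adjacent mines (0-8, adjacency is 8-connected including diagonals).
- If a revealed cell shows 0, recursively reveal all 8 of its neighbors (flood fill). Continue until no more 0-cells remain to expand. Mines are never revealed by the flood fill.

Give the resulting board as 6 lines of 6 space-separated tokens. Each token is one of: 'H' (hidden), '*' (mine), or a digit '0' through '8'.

H H H H H H
H H H H H H
H * H H H H
H H H H H H
H H H H H H
H H H H H H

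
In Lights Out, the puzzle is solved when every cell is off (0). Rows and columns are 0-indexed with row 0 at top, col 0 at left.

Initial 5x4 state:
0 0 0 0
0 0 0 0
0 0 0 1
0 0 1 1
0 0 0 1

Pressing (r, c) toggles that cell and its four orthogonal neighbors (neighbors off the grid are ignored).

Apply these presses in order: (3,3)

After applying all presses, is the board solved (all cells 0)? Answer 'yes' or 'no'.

Answer: yes

Derivation:
After press 1 at (3,3):
0 0 0 0
0 0 0 0
0 0 0 0
0 0 0 0
0 0 0 0

Lights still on: 0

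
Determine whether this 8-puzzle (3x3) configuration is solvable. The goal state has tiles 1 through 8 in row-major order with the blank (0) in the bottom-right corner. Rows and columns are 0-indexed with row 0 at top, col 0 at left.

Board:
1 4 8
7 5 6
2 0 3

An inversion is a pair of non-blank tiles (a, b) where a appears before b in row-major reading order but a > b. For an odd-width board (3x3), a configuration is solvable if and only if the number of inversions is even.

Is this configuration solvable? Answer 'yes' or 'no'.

Answer: no

Derivation:
Inversions (pairs i<j in row-major order where tile[i] > tile[j] > 0): 15
15 is odd, so the puzzle is not solvable.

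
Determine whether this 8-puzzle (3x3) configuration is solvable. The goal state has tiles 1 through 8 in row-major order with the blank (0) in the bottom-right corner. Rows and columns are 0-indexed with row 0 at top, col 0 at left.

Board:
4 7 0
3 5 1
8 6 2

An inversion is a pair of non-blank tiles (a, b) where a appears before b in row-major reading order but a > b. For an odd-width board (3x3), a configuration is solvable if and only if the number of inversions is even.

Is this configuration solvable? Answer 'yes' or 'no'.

Inversions (pairs i<j in row-major order where tile[i] > tile[j] > 0): 15
15 is odd, so the puzzle is not solvable.

Answer: no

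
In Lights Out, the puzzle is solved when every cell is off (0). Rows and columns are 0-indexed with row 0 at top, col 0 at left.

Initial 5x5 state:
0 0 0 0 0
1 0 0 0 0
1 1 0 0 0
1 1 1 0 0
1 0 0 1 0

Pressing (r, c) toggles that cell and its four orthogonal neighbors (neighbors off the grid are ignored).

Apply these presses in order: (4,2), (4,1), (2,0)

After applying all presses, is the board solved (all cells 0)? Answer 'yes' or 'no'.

Answer: yes

Derivation:
After press 1 at (4,2):
0 0 0 0 0
1 0 0 0 0
1 1 0 0 0
1 1 0 0 0
1 1 1 0 0

After press 2 at (4,1):
0 0 0 0 0
1 0 0 0 0
1 1 0 0 0
1 0 0 0 0
0 0 0 0 0

After press 3 at (2,0):
0 0 0 0 0
0 0 0 0 0
0 0 0 0 0
0 0 0 0 0
0 0 0 0 0

Lights still on: 0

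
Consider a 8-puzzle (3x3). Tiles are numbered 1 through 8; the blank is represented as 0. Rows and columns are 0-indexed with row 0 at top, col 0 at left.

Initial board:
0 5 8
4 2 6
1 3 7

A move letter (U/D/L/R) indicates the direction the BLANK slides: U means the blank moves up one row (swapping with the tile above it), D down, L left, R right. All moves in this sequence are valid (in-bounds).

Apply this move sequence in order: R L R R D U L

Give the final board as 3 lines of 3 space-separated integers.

Answer: 5 0 8
4 2 6
1 3 7

Derivation:
After move 1 (R):
5 0 8
4 2 6
1 3 7

After move 2 (L):
0 5 8
4 2 6
1 3 7

After move 3 (R):
5 0 8
4 2 6
1 3 7

After move 4 (R):
5 8 0
4 2 6
1 3 7

After move 5 (D):
5 8 6
4 2 0
1 3 7

After move 6 (U):
5 8 0
4 2 6
1 3 7

After move 7 (L):
5 0 8
4 2 6
1 3 7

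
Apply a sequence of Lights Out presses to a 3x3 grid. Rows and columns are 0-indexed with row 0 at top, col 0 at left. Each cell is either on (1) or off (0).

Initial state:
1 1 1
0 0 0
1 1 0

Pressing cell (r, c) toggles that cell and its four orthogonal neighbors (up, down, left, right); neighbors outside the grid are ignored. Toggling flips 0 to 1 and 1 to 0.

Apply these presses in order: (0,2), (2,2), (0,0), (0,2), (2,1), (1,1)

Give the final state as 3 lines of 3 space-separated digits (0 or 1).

Answer: 0 1 1
0 0 0
0 0 0

Derivation:
After press 1 at (0,2):
1 0 0
0 0 1
1 1 0

After press 2 at (2,2):
1 0 0
0 0 0
1 0 1

After press 3 at (0,0):
0 1 0
1 0 0
1 0 1

After press 4 at (0,2):
0 0 1
1 0 1
1 0 1

After press 5 at (2,1):
0 0 1
1 1 1
0 1 0

After press 6 at (1,1):
0 1 1
0 0 0
0 0 0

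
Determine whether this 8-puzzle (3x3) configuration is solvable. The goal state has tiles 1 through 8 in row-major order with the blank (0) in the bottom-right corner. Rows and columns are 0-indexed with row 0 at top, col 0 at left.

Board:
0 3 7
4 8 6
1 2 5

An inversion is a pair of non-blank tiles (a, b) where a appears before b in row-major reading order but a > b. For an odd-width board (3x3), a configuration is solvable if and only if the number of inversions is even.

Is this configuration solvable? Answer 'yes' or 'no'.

Answer: yes

Derivation:
Inversions (pairs i<j in row-major order where tile[i] > tile[j] > 0): 16
16 is even, so the puzzle is solvable.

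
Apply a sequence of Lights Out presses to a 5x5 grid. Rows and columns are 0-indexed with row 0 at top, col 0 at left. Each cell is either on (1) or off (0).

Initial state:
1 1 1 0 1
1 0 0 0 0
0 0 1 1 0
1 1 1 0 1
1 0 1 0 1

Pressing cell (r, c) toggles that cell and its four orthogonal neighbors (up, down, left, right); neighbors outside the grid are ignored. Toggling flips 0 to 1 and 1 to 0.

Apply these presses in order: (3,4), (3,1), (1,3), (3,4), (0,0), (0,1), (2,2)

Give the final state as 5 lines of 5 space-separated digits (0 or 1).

Answer: 1 1 0 1 1
0 1 0 1 1
0 0 0 1 0
0 0 1 0 1
1 1 1 0 1

Derivation:
After press 1 at (3,4):
1 1 1 0 1
1 0 0 0 0
0 0 1 1 1
1 1 1 1 0
1 0 1 0 0

After press 2 at (3,1):
1 1 1 0 1
1 0 0 0 0
0 1 1 1 1
0 0 0 1 0
1 1 1 0 0

After press 3 at (1,3):
1 1 1 1 1
1 0 1 1 1
0 1 1 0 1
0 0 0 1 0
1 1 1 0 0

After press 4 at (3,4):
1 1 1 1 1
1 0 1 1 1
0 1 1 0 0
0 0 0 0 1
1 1 1 0 1

After press 5 at (0,0):
0 0 1 1 1
0 0 1 1 1
0 1 1 0 0
0 0 0 0 1
1 1 1 0 1

After press 6 at (0,1):
1 1 0 1 1
0 1 1 1 1
0 1 1 0 0
0 0 0 0 1
1 1 1 0 1

After press 7 at (2,2):
1 1 0 1 1
0 1 0 1 1
0 0 0 1 0
0 0 1 0 1
1 1 1 0 1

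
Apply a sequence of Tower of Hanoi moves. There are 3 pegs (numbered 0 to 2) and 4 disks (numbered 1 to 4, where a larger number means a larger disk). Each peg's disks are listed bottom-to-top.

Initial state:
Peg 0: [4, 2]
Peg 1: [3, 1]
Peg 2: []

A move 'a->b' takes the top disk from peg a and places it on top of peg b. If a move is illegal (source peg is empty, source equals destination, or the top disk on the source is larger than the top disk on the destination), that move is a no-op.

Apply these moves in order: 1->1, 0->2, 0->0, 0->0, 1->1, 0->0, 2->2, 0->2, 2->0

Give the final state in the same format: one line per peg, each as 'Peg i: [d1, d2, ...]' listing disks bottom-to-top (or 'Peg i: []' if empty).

Answer: Peg 0: [4, 2]
Peg 1: [3, 1]
Peg 2: []

Derivation:
After move 1 (1->1):
Peg 0: [4, 2]
Peg 1: [3, 1]
Peg 2: []

After move 2 (0->2):
Peg 0: [4]
Peg 1: [3, 1]
Peg 2: [2]

After move 3 (0->0):
Peg 0: [4]
Peg 1: [3, 1]
Peg 2: [2]

After move 4 (0->0):
Peg 0: [4]
Peg 1: [3, 1]
Peg 2: [2]

After move 5 (1->1):
Peg 0: [4]
Peg 1: [3, 1]
Peg 2: [2]

After move 6 (0->0):
Peg 0: [4]
Peg 1: [3, 1]
Peg 2: [2]

After move 7 (2->2):
Peg 0: [4]
Peg 1: [3, 1]
Peg 2: [2]

After move 8 (0->2):
Peg 0: [4]
Peg 1: [3, 1]
Peg 2: [2]

After move 9 (2->0):
Peg 0: [4, 2]
Peg 1: [3, 1]
Peg 2: []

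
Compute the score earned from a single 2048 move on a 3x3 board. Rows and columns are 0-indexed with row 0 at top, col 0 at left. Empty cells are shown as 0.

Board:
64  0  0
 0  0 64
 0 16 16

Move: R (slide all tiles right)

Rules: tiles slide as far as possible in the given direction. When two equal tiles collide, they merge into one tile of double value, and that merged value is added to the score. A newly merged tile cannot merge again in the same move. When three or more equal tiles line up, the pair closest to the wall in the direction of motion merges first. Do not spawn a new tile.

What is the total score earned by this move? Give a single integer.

Slide right:
row 0: [64, 0, 0] -> [0, 0, 64]  score +0 (running 0)
row 1: [0, 0, 64] -> [0, 0, 64]  score +0 (running 0)
row 2: [0, 16, 16] -> [0, 0, 32]  score +32 (running 32)
Board after move:
 0  0 64
 0  0 64
 0  0 32

Answer: 32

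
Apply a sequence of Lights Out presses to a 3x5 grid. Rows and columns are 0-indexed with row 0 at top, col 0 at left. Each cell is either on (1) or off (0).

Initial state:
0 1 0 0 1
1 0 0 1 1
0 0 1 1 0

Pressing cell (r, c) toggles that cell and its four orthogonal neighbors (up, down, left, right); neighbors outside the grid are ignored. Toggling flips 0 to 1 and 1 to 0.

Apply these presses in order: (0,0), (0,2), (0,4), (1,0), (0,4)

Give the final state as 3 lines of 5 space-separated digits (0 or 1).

Answer: 0 1 1 1 1
1 1 1 1 1
1 0 1 1 0

Derivation:
After press 1 at (0,0):
1 0 0 0 1
0 0 0 1 1
0 0 1 1 0

After press 2 at (0,2):
1 1 1 1 1
0 0 1 1 1
0 0 1 1 0

After press 3 at (0,4):
1 1 1 0 0
0 0 1 1 0
0 0 1 1 0

After press 4 at (1,0):
0 1 1 0 0
1 1 1 1 0
1 0 1 1 0

After press 5 at (0,4):
0 1 1 1 1
1 1 1 1 1
1 0 1 1 0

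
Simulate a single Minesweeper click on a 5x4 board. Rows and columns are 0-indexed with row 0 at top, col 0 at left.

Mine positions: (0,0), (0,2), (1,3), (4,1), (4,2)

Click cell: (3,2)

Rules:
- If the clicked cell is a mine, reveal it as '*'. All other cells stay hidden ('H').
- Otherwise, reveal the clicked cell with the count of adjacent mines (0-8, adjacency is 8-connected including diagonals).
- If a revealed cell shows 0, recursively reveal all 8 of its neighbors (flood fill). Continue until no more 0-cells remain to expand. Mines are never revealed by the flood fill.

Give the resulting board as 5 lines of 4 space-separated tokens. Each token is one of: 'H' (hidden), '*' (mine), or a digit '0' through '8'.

H H H H
H H H H
H H H H
H H 2 H
H H H H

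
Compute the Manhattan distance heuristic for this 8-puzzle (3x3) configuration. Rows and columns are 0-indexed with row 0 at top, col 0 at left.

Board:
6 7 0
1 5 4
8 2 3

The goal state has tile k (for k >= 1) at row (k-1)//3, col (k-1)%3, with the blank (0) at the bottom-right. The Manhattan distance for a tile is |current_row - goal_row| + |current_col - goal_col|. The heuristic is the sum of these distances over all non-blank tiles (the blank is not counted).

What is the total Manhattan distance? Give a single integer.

Tile 6: at (0,0), goal (1,2), distance |0-1|+|0-2| = 3
Tile 7: at (0,1), goal (2,0), distance |0-2|+|1-0| = 3
Tile 1: at (1,0), goal (0,0), distance |1-0|+|0-0| = 1
Tile 5: at (1,1), goal (1,1), distance |1-1|+|1-1| = 0
Tile 4: at (1,2), goal (1,0), distance |1-1|+|2-0| = 2
Tile 8: at (2,0), goal (2,1), distance |2-2|+|0-1| = 1
Tile 2: at (2,1), goal (0,1), distance |2-0|+|1-1| = 2
Tile 3: at (2,2), goal (0,2), distance |2-0|+|2-2| = 2
Sum: 3 + 3 + 1 + 0 + 2 + 1 + 2 + 2 = 14

Answer: 14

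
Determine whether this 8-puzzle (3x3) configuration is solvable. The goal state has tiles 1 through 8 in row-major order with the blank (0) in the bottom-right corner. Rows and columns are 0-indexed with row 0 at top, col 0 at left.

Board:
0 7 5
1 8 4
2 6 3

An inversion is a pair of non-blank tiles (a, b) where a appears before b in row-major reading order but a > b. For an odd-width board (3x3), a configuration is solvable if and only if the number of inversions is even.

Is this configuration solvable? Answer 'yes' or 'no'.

Answer: no

Derivation:
Inversions (pairs i<j in row-major order where tile[i] > tile[j] > 0): 17
17 is odd, so the puzzle is not solvable.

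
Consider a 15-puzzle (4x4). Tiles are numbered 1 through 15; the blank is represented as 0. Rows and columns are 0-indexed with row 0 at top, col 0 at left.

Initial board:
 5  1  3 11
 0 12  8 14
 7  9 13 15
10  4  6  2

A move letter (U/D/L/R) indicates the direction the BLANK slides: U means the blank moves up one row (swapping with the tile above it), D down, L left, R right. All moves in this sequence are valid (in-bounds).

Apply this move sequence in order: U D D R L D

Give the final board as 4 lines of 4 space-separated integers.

After move 1 (U):
 0  1  3 11
 5 12  8 14
 7  9 13 15
10  4  6  2

After move 2 (D):
 5  1  3 11
 0 12  8 14
 7  9 13 15
10  4  6  2

After move 3 (D):
 5  1  3 11
 7 12  8 14
 0  9 13 15
10  4  6  2

After move 4 (R):
 5  1  3 11
 7 12  8 14
 9  0 13 15
10  4  6  2

After move 5 (L):
 5  1  3 11
 7 12  8 14
 0  9 13 15
10  4  6  2

After move 6 (D):
 5  1  3 11
 7 12  8 14
10  9 13 15
 0  4  6  2

Answer:  5  1  3 11
 7 12  8 14
10  9 13 15
 0  4  6  2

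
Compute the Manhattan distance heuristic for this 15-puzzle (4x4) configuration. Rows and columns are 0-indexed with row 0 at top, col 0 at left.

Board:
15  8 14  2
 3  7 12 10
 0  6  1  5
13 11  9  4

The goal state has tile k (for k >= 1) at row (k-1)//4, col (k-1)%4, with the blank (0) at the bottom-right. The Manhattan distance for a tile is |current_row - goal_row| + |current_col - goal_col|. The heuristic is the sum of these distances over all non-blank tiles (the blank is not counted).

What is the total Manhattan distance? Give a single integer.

Tile 15: at (0,0), goal (3,2), distance |0-3|+|0-2| = 5
Tile 8: at (0,1), goal (1,3), distance |0-1|+|1-3| = 3
Tile 14: at (0,2), goal (3,1), distance |0-3|+|2-1| = 4
Tile 2: at (0,3), goal (0,1), distance |0-0|+|3-1| = 2
Tile 3: at (1,0), goal (0,2), distance |1-0|+|0-2| = 3
Tile 7: at (1,1), goal (1,2), distance |1-1|+|1-2| = 1
Tile 12: at (1,2), goal (2,3), distance |1-2|+|2-3| = 2
Tile 10: at (1,3), goal (2,1), distance |1-2|+|3-1| = 3
Tile 6: at (2,1), goal (1,1), distance |2-1|+|1-1| = 1
Tile 1: at (2,2), goal (0,0), distance |2-0|+|2-0| = 4
Tile 5: at (2,3), goal (1,0), distance |2-1|+|3-0| = 4
Tile 13: at (3,0), goal (3,0), distance |3-3|+|0-0| = 0
Tile 11: at (3,1), goal (2,2), distance |3-2|+|1-2| = 2
Tile 9: at (3,2), goal (2,0), distance |3-2|+|2-0| = 3
Tile 4: at (3,3), goal (0,3), distance |3-0|+|3-3| = 3
Sum: 5 + 3 + 4 + 2 + 3 + 1 + 2 + 3 + 1 + 4 + 4 + 0 + 2 + 3 + 3 = 40

Answer: 40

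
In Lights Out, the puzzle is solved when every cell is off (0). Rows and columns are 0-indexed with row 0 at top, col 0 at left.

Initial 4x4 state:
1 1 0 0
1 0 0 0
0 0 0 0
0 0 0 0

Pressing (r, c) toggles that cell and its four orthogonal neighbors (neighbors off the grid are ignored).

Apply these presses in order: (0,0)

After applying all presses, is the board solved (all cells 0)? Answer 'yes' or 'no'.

After press 1 at (0,0):
0 0 0 0
0 0 0 0
0 0 0 0
0 0 0 0

Lights still on: 0

Answer: yes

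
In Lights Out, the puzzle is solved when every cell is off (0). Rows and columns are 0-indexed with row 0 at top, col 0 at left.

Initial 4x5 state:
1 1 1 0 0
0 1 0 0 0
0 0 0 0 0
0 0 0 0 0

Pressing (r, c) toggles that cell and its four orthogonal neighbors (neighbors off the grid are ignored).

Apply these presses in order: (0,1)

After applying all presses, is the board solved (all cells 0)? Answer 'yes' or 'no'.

After press 1 at (0,1):
0 0 0 0 0
0 0 0 0 0
0 0 0 0 0
0 0 0 0 0

Lights still on: 0

Answer: yes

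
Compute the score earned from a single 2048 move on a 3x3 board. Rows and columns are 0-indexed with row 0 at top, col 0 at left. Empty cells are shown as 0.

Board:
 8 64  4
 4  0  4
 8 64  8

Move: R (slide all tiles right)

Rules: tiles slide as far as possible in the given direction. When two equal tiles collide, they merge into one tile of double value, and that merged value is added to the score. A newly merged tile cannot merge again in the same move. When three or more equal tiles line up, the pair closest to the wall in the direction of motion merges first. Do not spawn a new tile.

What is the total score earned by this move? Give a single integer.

Answer: 8

Derivation:
Slide right:
row 0: [8, 64, 4] -> [8, 64, 4]  score +0 (running 0)
row 1: [4, 0, 4] -> [0, 0, 8]  score +8 (running 8)
row 2: [8, 64, 8] -> [8, 64, 8]  score +0 (running 8)
Board after move:
 8 64  4
 0  0  8
 8 64  8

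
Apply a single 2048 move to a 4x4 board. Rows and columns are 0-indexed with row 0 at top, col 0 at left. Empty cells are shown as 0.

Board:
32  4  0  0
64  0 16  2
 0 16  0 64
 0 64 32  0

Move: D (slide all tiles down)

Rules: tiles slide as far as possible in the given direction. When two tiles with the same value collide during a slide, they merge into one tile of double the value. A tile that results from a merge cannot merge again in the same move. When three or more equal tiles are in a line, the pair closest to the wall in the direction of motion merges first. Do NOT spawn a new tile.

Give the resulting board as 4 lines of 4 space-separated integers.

Slide down:
col 0: [32, 64, 0, 0] -> [0, 0, 32, 64]
col 1: [4, 0, 16, 64] -> [0, 4, 16, 64]
col 2: [0, 16, 0, 32] -> [0, 0, 16, 32]
col 3: [0, 2, 64, 0] -> [0, 0, 2, 64]

Answer:  0  0  0  0
 0  4  0  0
32 16 16  2
64 64 32 64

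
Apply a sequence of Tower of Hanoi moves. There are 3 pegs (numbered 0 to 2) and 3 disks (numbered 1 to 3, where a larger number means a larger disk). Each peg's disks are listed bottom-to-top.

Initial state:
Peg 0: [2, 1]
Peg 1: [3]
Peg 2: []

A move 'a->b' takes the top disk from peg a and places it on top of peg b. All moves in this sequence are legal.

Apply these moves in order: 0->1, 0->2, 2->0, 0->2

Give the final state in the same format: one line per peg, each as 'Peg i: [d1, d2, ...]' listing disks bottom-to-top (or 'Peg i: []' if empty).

Answer: Peg 0: []
Peg 1: [3, 1]
Peg 2: [2]

Derivation:
After move 1 (0->1):
Peg 0: [2]
Peg 1: [3, 1]
Peg 2: []

After move 2 (0->2):
Peg 0: []
Peg 1: [3, 1]
Peg 2: [2]

After move 3 (2->0):
Peg 0: [2]
Peg 1: [3, 1]
Peg 2: []

After move 4 (0->2):
Peg 0: []
Peg 1: [3, 1]
Peg 2: [2]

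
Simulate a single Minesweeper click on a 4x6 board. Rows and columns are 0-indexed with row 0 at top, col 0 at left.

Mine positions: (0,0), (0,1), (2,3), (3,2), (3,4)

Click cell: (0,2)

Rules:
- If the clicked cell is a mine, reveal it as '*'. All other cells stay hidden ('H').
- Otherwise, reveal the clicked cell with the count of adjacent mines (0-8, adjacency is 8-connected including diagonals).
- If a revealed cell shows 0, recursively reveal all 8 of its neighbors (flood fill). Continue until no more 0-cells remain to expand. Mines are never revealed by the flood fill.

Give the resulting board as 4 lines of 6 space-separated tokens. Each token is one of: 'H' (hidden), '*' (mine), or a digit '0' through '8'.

H H 1 H H H
H H H H H H
H H H H H H
H H H H H H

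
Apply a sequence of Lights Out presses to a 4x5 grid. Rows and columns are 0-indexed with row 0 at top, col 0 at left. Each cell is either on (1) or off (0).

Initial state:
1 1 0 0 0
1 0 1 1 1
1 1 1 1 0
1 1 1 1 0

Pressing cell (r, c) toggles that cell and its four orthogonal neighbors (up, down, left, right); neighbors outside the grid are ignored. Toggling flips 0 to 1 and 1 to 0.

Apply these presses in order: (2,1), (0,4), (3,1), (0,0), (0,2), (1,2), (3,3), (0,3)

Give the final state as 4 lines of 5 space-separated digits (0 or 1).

Answer: 0 1 1 1 0
0 0 1 1 0
0 1 1 0 0
0 1 1 0 1

Derivation:
After press 1 at (2,1):
1 1 0 0 0
1 1 1 1 1
0 0 0 1 0
1 0 1 1 0

After press 2 at (0,4):
1 1 0 1 1
1 1 1 1 0
0 0 0 1 0
1 0 1 1 0

After press 3 at (3,1):
1 1 0 1 1
1 1 1 1 0
0 1 0 1 0
0 1 0 1 0

After press 4 at (0,0):
0 0 0 1 1
0 1 1 1 0
0 1 0 1 0
0 1 0 1 0

After press 5 at (0,2):
0 1 1 0 1
0 1 0 1 0
0 1 0 1 0
0 1 0 1 0

After press 6 at (1,2):
0 1 0 0 1
0 0 1 0 0
0 1 1 1 0
0 1 0 1 0

After press 7 at (3,3):
0 1 0 0 1
0 0 1 0 0
0 1 1 0 0
0 1 1 0 1

After press 8 at (0,3):
0 1 1 1 0
0 0 1 1 0
0 1 1 0 0
0 1 1 0 1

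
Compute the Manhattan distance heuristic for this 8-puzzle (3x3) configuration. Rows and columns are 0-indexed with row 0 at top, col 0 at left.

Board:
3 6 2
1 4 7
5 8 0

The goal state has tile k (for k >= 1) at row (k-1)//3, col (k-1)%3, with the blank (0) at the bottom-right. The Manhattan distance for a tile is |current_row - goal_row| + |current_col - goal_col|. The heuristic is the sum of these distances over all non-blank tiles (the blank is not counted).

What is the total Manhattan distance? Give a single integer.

Answer: 12

Derivation:
Tile 3: (0,0)->(0,2) = 2
Tile 6: (0,1)->(1,2) = 2
Tile 2: (0,2)->(0,1) = 1
Tile 1: (1,0)->(0,0) = 1
Tile 4: (1,1)->(1,0) = 1
Tile 7: (1,2)->(2,0) = 3
Tile 5: (2,0)->(1,1) = 2
Tile 8: (2,1)->(2,1) = 0
Sum: 2 + 2 + 1 + 1 + 1 + 3 + 2 + 0 = 12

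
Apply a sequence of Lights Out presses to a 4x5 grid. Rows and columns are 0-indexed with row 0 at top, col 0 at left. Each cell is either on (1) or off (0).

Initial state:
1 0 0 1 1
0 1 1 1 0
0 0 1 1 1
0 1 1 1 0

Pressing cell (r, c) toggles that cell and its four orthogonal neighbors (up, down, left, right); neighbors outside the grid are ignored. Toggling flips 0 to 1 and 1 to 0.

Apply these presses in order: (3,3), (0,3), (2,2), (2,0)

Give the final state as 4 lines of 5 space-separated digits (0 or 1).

Answer: 1 0 1 0 0
1 1 0 0 0
1 0 0 1 1
1 1 1 0 1

Derivation:
After press 1 at (3,3):
1 0 0 1 1
0 1 1 1 0
0 0 1 0 1
0 1 0 0 1

After press 2 at (0,3):
1 0 1 0 0
0 1 1 0 0
0 0 1 0 1
0 1 0 0 1

After press 3 at (2,2):
1 0 1 0 0
0 1 0 0 0
0 1 0 1 1
0 1 1 0 1

After press 4 at (2,0):
1 0 1 0 0
1 1 0 0 0
1 0 0 1 1
1 1 1 0 1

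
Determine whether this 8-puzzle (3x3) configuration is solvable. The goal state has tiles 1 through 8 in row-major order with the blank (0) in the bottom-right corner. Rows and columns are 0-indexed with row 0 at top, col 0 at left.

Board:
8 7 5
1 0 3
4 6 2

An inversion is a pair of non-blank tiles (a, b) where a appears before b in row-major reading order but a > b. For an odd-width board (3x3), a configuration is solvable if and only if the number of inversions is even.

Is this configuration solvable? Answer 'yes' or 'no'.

Inversions (pairs i<j in row-major order where tile[i] > tile[j] > 0): 20
20 is even, so the puzzle is solvable.

Answer: yes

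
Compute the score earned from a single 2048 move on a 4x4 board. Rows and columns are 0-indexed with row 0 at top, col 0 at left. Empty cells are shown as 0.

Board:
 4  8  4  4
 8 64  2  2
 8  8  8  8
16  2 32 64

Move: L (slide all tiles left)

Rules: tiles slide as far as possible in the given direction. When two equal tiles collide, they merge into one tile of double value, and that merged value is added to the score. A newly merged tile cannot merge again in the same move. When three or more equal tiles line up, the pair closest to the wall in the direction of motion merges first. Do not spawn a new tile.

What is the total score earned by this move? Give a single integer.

Slide left:
row 0: [4, 8, 4, 4] -> [4, 8, 8, 0]  score +8 (running 8)
row 1: [8, 64, 2, 2] -> [8, 64, 4, 0]  score +4 (running 12)
row 2: [8, 8, 8, 8] -> [16, 16, 0, 0]  score +32 (running 44)
row 3: [16, 2, 32, 64] -> [16, 2, 32, 64]  score +0 (running 44)
Board after move:
 4  8  8  0
 8 64  4  0
16 16  0  0
16  2 32 64

Answer: 44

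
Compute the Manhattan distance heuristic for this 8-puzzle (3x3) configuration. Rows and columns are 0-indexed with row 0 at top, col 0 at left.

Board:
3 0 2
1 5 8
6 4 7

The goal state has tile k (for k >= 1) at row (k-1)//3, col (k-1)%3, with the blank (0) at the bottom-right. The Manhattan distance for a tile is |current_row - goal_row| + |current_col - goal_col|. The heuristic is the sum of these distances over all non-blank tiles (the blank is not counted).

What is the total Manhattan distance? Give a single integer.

Answer: 13

Derivation:
Tile 3: at (0,0), goal (0,2), distance |0-0|+|0-2| = 2
Tile 2: at (0,2), goal (0,1), distance |0-0|+|2-1| = 1
Tile 1: at (1,0), goal (0,0), distance |1-0|+|0-0| = 1
Tile 5: at (1,1), goal (1,1), distance |1-1|+|1-1| = 0
Tile 8: at (1,2), goal (2,1), distance |1-2|+|2-1| = 2
Tile 6: at (2,0), goal (1,2), distance |2-1|+|0-2| = 3
Tile 4: at (2,1), goal (1,0), distance |2-1|+|1-0| = 2
Tile 7: at (2,2), goal (2,0), distance |2-2|+|2-0| = 2
Sum: 2 + 1 + 1 + 0 + 2 + 3 + 2 + 2 = 13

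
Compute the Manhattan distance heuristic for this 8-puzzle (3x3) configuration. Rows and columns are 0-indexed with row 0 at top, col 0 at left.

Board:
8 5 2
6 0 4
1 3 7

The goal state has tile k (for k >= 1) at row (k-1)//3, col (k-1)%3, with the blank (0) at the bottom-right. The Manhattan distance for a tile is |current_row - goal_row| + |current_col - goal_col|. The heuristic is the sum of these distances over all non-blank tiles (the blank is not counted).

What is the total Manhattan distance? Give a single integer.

Answer: 16

Derivation:
Tile 8: (0,0)->(2,1) = 3
Tile 5: (0,1)->(1,1) = 1
Tile 2: (0,2)->(0,1) = 1
Tile 6: (1,0)->(1,2) = 2
Tile 4: (1,2)->(1,0) = 2
Tile 1: (2,0)->(0,0) = 2
Tile 3: (2,1)->(0,2) = 3
Tile 7: (2,2)->(2,0) = 2
Sum: 3 + 1 + 1 + 2 + 2 + 2 + 3 + 2 = 16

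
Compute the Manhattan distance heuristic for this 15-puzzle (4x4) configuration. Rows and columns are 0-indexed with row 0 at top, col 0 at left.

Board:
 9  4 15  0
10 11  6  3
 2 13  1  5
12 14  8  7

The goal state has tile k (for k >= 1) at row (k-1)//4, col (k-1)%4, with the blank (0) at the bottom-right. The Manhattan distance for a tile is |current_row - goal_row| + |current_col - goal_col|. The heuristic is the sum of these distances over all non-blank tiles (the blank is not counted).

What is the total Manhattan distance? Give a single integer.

Answer: 37

Derivation:
Tile 9: (0,0)->(2,0) = 2
Tile 4: (0,1)->(0,3) = 2
Tile 15: (0,2)->(3,2) = 3
Tile 10: (1,0)->(2,1) = 2
Tile 11: (1,1)->(2,2) = 2
Tile 6: (1,2)->(1,1) = 1
Tile 3: (1,3)->(0,2) = 2
Tile 2: (2,0)->(0,1) = 3
Tile 13: (2,1)->(3,0) = 2
Tile 1: (2,2)->(0,0) = 4
Tile 5: (2,3)->(1,0) = 4
Tile 12: (3,0)->(2,3) = 4
Tile 14: (3,1)->(3,1) = 0
Tile 8: (3,2)->(1,3) = 3
Tile 7: (3,3)->(1,2) = 3
Sum: 2 + 2 + 3 + 2 + 2 + 1 + 2 + 3 + 2 + 4 + 4 + 4 + 0 + 3 + 3 = 37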